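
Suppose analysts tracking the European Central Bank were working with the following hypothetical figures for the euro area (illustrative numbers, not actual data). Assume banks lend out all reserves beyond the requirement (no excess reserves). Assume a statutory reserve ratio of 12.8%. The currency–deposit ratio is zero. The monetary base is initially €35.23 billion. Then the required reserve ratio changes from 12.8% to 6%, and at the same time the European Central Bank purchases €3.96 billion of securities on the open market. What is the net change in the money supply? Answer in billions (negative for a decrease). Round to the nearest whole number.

€378 billion

Before: m₁ = 1 / (0.128) = 7.8125, MB₁ = 35.23, so M₁ = 7.8125 × 35.23 ≈ 275.2344 billion.
After: m₂ = 1 / (0.06) ≈ 16.6667, MB₂ = 35.23 + 3.96 = 39.19, so M₂ = 16.6667 × 39.19 ≈ 653.168 billion.
ΔM = M₂ − M₁ = 653.168 − 275.2344 = 377.9336 billion.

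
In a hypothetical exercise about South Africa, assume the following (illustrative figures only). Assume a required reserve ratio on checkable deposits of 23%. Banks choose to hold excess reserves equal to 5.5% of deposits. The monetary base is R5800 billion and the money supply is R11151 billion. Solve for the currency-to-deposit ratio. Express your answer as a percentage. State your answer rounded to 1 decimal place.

49.0%

Using m = M/MB = 11151/5800 ≈ 1.922586. From m = (1 + c)/(c + rr + e), rearranging gives 1 + c = m·(c + rr + e), so c·(1 − m) = m·(rr + e) − 1.
Hence c = [m·(rr + e) − 1]/(1 − m) = [1.922586 × (0.23 + 0.055) − 1] / (1 − 1.922586) ≈ 0.489996.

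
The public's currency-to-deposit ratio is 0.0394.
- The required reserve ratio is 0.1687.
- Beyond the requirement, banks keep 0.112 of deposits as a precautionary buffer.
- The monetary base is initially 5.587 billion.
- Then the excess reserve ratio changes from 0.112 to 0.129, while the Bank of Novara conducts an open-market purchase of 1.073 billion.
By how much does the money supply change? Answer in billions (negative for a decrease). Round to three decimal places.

Before: m₁ = (1 + 0.0394) / (0.1687 + 0.112 + 0.0394) ≈ 3.24711, MB₁ = 5.587, so M₁ = 3.24711 × 5.587 ≈ 18.1416 billion.
After: m₂ = (1 + 0.0394) / (0.1687 + 0.129 + 0.0394) ≈ 3.08336, MB₂ = 5.587 + 1.073 = 6.66, so M₂ = 3.08336 × 6.66 ≈ 20.5352 billion.
ΔM = M₂ − M₁ = 20.5352 − 18.1416 = 2.3936 billion.

2.394 billion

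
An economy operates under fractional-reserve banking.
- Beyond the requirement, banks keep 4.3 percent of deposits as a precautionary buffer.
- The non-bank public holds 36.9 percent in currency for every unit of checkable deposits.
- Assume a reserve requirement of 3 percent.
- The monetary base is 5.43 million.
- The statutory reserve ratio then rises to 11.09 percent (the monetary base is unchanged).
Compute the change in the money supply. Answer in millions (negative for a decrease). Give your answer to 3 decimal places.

Initially m₁ = (1 + 0.369) / (0.03 + 0.043 + 0.369) ≈ 3.09729, so M₁ = 3.09729 × 5.43 ≈ 16.8183 million.
After the change m₂ = (1 + 0.369) / (0.1109 + 0.043 + 0.369) ≈ 2.61809, so M₂ = 2.61809 × 5.43 ≈ 14.2162 million.
ΔM = M₂ − M₁ = 14.2162 − 16.8183 = -2.6021 million.

-2.602 million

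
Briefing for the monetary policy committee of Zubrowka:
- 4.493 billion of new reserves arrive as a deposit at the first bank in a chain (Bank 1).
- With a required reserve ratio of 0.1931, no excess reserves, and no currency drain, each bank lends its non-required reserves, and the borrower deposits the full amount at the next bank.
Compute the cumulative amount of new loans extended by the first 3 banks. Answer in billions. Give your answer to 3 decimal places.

Bank i lends (1 − rr)^i of the original deposit: Bank 1 lends 4.493·0.8069 ≈ 3.6254, Bank 2 lends 4.493·0.8069² ≈ 2.9253, and so on.
Summing a geometric series: total = 4.493·[0.8069·(1 − 0.8069^3) / (1 − 0.8069)] ≈ 8.9112 billion.

8.911 billion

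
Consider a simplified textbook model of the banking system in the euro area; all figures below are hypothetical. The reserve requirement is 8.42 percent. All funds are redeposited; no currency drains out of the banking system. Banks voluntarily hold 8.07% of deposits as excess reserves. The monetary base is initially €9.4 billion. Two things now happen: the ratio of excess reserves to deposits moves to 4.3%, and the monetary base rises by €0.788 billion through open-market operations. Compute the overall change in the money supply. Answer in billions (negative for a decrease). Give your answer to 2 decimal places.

€23.09 billion

Before: m₁ = 1 / (0.0842 + 0.0807) ≈ 6.06428, MB₁ = 9.4, so M₁ = 6.06428 × 9.4 ≈ 57.0042 billion.
After: m₂ = 1 / (0.0842 + 0.043) ≈ 7.86164, MB₂ = 9.4 + 0.788 = 10.188, so M₂ = 7.86164 × 10.188 ≈ 80.0944 billion.
ΔM = M₂ − M₁ = 80.0944 − 57.0042 = 23.0902 billion.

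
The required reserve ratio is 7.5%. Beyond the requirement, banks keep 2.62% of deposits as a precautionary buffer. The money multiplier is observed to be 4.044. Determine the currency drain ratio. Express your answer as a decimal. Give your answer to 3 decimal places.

Using m = 4.044. From m = (1 + c)/(c + rr + e), rearranging gives 1 + c = m·(c + rr + e), so c·(1 − m) = m·(rr + e) − 1.
Hence c = [m·(rr + e) − 1]/(1 − m) = [4.044 × (0.075 + 0.0262) − 1] / (1 − 4.044) ≈ 0.194069.

0.194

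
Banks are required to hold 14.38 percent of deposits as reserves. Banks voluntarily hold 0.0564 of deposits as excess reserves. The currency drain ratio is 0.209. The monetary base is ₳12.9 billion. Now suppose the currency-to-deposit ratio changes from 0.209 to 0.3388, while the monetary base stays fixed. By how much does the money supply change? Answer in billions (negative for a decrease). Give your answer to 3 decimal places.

Initially m₁ = (1 + 0.209) / (0.1438 + 0.0564 + 0.209) ≈ 2.954545, so M₁ = 2.954545 × 12.9 ≈ 38.1136 billion.
After the change m₂ = (1 + 0.3388) / (0.1438 + 0.0564 + 0.3388) ≈ 2.483859, so M₂ = 2.483859 × 12.9 ≈ 32.0418 billion.
ΔM = M₂ − M₁ = 32.0418 − 38.1136 = -6.0718 billion.

-6.072 billion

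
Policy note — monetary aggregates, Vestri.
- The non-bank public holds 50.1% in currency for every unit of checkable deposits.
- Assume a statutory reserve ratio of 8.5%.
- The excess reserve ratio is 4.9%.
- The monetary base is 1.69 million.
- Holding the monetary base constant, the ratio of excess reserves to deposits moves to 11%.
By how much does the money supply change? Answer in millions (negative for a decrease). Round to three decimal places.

-0.350 million

Initially m₁ = (1 + 0.501) / (0.085 + 0.049 + 0.501) ≈ 2.36378, so M₁ = 2.36378 × 1.69 ≈ 3.9948 million.
After the change m₂ = (1 + 0.501) / (0.085 + 0.11 + 0.501) ≈ 2.15661, so M₂ = 2.15661 × 1.69 ≈ 3.6447 million.
ΔM = M₂ − M₁ = 3.6447 − 3.9948 = -0.3501 million.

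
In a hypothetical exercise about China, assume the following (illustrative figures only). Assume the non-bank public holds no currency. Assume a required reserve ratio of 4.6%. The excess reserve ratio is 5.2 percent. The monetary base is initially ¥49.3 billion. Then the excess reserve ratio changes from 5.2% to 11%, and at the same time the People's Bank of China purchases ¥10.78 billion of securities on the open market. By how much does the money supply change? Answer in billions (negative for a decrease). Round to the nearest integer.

Before: m₁ = 1 / (0.046 + 0.052) ≈ 10.2041, MB₁ = 49.3, so M₁ = 10.2041 × 49.3 ≈ 503.0621 billion.
After: m₂ = 1 / (0.046 + 0.11) ≈ 6.4103, MB₂ = 49.3 + 10.78 = 60.08, so M₂ = 6.4103 × 60.08 ≈ 385.1308 billion.
ΔM = M₂ − M₁ = 385.1308 − 503.0621 = -117.9313 billion.

-118 billion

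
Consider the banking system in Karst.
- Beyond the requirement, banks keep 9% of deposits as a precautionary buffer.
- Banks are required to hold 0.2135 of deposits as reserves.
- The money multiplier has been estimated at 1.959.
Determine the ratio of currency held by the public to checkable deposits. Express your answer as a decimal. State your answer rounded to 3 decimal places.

Using m = 1.959. From m = (1 + c)/(c + rr + e), rearranging gives 1 + c = m·(c + rr + e), so c·(1 − m) = m·(rr + e) − 1.
Hence c = [m·(rr + e) − 1]/(1 − m) = [1.959 × (0.2135 + 0.09) − 1] / (1 − 1.959) ≈ 0.422777.

0.423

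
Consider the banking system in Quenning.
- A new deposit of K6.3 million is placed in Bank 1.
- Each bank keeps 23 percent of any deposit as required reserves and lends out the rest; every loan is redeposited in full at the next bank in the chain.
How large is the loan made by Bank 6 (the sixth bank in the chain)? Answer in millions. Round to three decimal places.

Each bank lends a fraction (1 − rr) = 0.7700 of the deposit it receives, so Bank 6 receives 6.3·0.7700^5 and lends 6.3·0.7700^6 ≈ 1.3131 million.

K1.313 million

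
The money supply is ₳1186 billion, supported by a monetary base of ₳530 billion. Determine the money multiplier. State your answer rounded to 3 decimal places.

The money multiplier is m = M / MB = 1186 / 530 ≈ 2.23774.

2.238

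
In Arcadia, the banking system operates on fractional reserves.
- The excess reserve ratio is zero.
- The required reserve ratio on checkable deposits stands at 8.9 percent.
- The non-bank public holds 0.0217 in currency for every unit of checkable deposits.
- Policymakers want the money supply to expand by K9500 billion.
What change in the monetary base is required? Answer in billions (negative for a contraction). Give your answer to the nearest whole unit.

K1029 billion

The money multiplier is m = (1 + c) / (rr + c) = (1 + 0.0217) / (0.089 + 0.0217) ≈ 9.22945.
ΔMB = ΔM / m = (+9500) / 9.22945 ≈ 1029.3138 billion.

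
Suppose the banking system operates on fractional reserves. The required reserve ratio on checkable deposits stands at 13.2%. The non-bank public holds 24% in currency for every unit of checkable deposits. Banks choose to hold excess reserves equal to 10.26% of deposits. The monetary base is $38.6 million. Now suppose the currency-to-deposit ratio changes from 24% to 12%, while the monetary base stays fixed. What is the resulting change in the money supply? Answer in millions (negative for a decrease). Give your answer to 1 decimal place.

Initially m₁ = (1 + 0.24) / (0.132 + 0.1026 + 0.24) ≈ 2.6127, so M₁ = 2.6127 × 38.6 ≈ 100.8502 million.
After the change m₂ = (1 + 0.12) / (0.132 + 0.1026 + 0.12) ≈ 3.1585, so M₂ = 3.1585 × 38.6 = 121.9181 million.
ΔM = M₂ − M₁ = 121.9181 − 100.8502 = 21.0679 million.

$21.1 million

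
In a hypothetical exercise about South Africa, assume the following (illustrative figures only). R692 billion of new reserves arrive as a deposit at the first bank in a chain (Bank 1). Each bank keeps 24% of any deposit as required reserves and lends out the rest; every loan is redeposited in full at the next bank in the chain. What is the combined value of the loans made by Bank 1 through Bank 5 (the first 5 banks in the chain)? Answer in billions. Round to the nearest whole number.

R1636 billion

Bank i lends (1 − rr)^i of the original deposit: Bank 1 lends 692·0.7600 = 525.9200, Bank 2 lends 692·0.7600² = 399.6992, and so on.
Summing a geometric series: total = 692·[0.7600·(1 − 0.7600^5) / (1 − 0.7600)] ≈ 1635.7152 billion.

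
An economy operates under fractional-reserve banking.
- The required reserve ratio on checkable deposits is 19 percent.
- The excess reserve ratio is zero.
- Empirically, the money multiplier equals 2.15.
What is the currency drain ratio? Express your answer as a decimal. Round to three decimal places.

Using m = 2.15. From m = (1 + c)/(c + rr + e), rearranging gives 1 + c = m·(c + rr + e), so c·(1 − m) = m·(rr + e) − 1.
Hence c = [m·(rr + e) − 1]/(1 − m) = [2.15 × (0.19 + 0) − 1] / (1 − 2.15) ≈ 0.514348.

0.514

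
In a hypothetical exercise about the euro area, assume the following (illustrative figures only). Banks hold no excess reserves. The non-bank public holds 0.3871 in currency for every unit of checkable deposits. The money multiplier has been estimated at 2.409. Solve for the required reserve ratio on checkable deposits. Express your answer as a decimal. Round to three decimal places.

Using m = 2.409. Since m = (1 + c)/(c + rr + e), the denominator satisfies c + rr + e = (1 + c)/m = (1 + 0.3871) / 2.409 ≈ 0.575799.
With c = 0.3871 and e = 0, the required reserve ratio on checkable deposits is 0.575799 − 0.3871 − 0 = 0.188699.

0.189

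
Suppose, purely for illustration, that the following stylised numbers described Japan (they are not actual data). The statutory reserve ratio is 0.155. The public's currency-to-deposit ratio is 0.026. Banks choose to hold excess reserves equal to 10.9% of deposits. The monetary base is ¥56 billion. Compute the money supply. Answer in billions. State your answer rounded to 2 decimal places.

¥198.12 billion

The money multiplier is m = (1 + c) / (rr + e + c) = (1 + 0.026) / (0.155 + 0.109 + 0.026) ≈ 3.53793.
So M = m × MB = 3.53793 × 56 ≈ 198.1241 billion.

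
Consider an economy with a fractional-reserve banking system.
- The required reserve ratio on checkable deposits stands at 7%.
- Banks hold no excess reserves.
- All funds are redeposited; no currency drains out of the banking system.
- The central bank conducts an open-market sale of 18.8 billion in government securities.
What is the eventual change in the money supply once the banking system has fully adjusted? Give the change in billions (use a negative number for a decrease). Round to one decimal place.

-268.6 billion

The simple money multiplier is m = 1/rr = 1/0.07 ≈ 14.2857.
An open-market sale reduces the monetary base by 18.8 billion, so ΔM = m × ΔMB = 14.2857 × (−18.8) ≈ -268.5712 billion.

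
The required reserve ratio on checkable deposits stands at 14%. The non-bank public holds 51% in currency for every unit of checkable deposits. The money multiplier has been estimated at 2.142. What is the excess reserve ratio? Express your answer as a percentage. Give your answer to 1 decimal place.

5.5%

Using m = 2.142. Since m = (1 + c)/(c + rr + e), the denominator satisfies c + rr + e = (1 + c)/m = (1 + 0.51) / 2.142 ≈ 0.704949.
With c = 0.51 and rr = 0.14, the excess reserve ratio is 0.704949 − 0.51 − 0.14 = 0.054949.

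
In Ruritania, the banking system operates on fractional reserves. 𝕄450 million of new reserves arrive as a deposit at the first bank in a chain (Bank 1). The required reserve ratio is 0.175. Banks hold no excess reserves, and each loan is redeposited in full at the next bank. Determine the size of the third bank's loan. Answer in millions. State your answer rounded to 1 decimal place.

Each bank lends a fraction (1 − rr) = 0.8250 of the deposit it receives, so Bank 3 receives 450·0.8250^2 and lends 450·0.8250^3 ≈ 252.6820 million.

𝕄252.7 million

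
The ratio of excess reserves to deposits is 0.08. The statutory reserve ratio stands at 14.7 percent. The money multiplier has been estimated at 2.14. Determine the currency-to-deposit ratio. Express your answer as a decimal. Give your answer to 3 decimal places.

Using m = 2.14. From m = (1 + c)/(c + rr + e), rearranging gives 1 + c = m·(c + rr + e), so c·(1 − m) = m·(rr + e) − 1.
Hence c = [m·(rr + e) − 1]/(1 − m) = [2.14 × (0.147 + 0.08) − 1] / (1 − 2.14) ≈ 0.451070.

0.451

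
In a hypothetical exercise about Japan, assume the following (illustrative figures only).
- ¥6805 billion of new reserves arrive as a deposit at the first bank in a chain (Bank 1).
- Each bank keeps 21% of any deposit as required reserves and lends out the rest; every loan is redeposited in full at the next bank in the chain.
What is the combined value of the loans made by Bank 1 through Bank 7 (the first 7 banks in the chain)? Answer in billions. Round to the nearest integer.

Bank i lends (1 − rr)^i of the original deposit: Bank 1 lends 6805·0.7900 = 5375.9500, Bank 2 lends 6805·0.7900² = 4247.0005, and so on.
Summing a geometric series: total = 6805·[0.7900·(1 − 0.7900^7) / (1 − 0.7900)] ≈ 20683.6069 billion.

¥20684 billion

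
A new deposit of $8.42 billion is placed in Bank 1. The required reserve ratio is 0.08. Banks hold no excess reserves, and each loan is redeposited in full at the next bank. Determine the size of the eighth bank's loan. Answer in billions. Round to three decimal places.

Each bank lends a fraction (1 − rr) = 0.9200 of the deposit it receives, so Bank 8 receives 8.42·0.9200^7 and lends 8.42·0.9200^8 ≈ 4.3213 billion.

$4.321 billion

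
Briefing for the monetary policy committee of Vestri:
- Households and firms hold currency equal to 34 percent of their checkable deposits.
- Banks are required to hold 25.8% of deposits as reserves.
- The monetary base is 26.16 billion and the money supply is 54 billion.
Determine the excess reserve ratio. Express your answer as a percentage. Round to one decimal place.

Using m = M/MB = 54/26.16 ≈ 2.064220. Since m = (1 + c)/(c + rr + e), the denominator satisfies c + rr + e = (1 + c)/m = (1 + 0.34) / 2.064220 ≈ 0.649156.
With c = 0.34 and rr = 0.258, the excess reserve ratio is 0.649156 − 0.34 − 0.258 = 0.051156.

5.1%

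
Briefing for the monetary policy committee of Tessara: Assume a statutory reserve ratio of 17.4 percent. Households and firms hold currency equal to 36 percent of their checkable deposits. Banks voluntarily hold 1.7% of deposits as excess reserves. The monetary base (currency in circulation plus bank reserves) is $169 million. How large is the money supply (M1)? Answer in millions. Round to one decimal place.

The money multiplier is m = (1 + c) / (rr + e + c) = (1 + 0.36) / (0.174 + 0.017 + 0.36) ≈ 2.46824.
So M = m × MB = 2.46824 × 169 ≈ 417.1326 million.

$417.1 million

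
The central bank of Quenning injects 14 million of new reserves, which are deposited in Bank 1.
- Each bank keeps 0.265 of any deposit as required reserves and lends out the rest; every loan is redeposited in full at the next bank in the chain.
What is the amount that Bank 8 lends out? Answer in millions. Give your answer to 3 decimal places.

Each bank lends a fraction (1 − rr) = 0.7350 of the deposit it receives, so Bank 8 receives 14·0.7350^7 and lends 14·0.7350^8 ≈ 1.1924 million.

1.192 million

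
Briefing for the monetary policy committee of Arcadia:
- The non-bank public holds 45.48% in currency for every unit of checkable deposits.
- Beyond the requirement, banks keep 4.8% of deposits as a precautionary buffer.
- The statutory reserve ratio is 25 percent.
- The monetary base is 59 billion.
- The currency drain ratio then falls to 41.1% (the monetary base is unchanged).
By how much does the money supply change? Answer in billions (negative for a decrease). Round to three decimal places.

Initially m₁ = (1 + 0.4548) / (0.25 + 0.048 + 0.4548) ≈ 1.932519, so M₁ = 1.932519 × 59 ≈ 114.0186 billion.
After the change m₂ = (1 + 0.411) / (0.25 + 0.048 + 0.411) ≈ 1.990127, so M₂ = 1.990127 × 59 ≈ 117.4175 billion.
ΔM = M₂ − M₁ = 117.4175 − 114.0186 = 3.3989 billion.

3.399 billion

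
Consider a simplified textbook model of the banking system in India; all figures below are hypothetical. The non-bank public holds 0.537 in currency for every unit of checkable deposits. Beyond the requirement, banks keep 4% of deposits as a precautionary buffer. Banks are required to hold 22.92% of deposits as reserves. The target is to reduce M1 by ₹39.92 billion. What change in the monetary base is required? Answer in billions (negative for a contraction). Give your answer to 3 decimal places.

-20.939 billion

The money multiplier is m = (1 + c) / (rr + e + c) = (1 + 0.537) / (0.2292 + 0.04 + 0.537) ≈ 1.906475.
ΔMB = ΔM / m = (−39.92) / 1.906475 ≈ -20.9392 billion.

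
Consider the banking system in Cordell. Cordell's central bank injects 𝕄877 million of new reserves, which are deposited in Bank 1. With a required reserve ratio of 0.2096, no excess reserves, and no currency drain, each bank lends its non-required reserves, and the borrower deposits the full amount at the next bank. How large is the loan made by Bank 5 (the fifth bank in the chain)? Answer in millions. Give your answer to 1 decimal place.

𝕄270.5 million

Each bank lends a fraction (1 − rr) = 0.7904 of the deposit it receives, so Bank 5 receives 877·0.7904^4 and lends 877·0.7904^5 ≈ 270.5417 million.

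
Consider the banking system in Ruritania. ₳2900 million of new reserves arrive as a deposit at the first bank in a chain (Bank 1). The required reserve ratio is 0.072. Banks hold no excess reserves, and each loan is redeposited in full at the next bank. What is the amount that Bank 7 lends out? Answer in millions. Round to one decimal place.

₳1718.8 million

Each bank lends a fraction (1 − rr) = 0.9280 of the deposit it receives, so Bank 7 receives 2900·0.9280^6 and lends 2900·0.9280^7 ≈ 1718.8336 million.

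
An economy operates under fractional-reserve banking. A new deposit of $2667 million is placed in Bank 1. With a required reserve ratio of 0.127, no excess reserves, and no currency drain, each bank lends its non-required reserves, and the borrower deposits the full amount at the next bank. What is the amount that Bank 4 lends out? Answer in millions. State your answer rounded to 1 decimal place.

$1549.1 million

Each bank lends a fraction (1 − rr) = 0.8730 of the deposit it receives, so Bank 4 receives 2667·0.8730^3 and lends 2667·0.8730^4 ≈ 1549.1019 million.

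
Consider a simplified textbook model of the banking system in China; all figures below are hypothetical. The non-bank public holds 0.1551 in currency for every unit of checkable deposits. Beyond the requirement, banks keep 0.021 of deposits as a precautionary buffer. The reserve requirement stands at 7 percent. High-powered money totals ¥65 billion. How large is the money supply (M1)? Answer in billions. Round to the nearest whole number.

The money multiplier is m = (1 + c) / (rr + e + c) = (1 + 0.1551) / (0.07 + 0.021 + 0.1551) ≈ 4.6936.
So M = m × MB = 4.6936 × 65 = 305.084 billion.

¥305 billion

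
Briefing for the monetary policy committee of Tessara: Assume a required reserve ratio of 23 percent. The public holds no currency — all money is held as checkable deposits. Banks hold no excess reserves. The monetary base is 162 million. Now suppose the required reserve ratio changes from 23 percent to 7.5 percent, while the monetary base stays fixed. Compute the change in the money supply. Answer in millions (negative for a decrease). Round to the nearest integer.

1456 million

Initially m₁ = 1 / (0.23) ≈ 4.3478, so M₁ = 4.3478 × 162 = 704.3436 million.
After the change m₂ = 1 / (0.075) ≈ 13.3333, so M₂ = 13.3333 × 162 = 2159.9946 million.
ΔM = M₂ − M₁ = 2159.9946 − 704.3436 = 1455.651 million.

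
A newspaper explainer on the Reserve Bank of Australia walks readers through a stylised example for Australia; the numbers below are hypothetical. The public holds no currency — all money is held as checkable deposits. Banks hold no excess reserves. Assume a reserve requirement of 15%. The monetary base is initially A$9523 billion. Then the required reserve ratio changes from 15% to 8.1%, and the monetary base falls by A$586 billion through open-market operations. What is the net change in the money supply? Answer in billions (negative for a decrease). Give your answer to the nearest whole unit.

A$46847 billion

Before: m₁ = 1 / (0.15) ≈ 6.66667, MB₁ = 9523, so M₁ = 6.66667 × 9523 ≈ 63486.6984 billion.
After: m₂ = 1 / (0.081) ≈ 12.34568, MB₂ = 9523 − 586 = 8937, so M₂ = 12.34568 × 8937 ≈ 110333.3422 billion.
ΔM = M₂ − M₁ = 110333.3422 − 63486.6984 = 46846.6438 billion.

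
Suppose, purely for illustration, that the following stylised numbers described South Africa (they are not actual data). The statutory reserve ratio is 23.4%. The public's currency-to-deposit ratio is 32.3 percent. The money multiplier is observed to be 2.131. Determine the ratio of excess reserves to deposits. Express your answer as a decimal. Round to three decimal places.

Using m = 2.131. Since m = (1 + c)/(c + rr + e), the denominator satisfies c + rr + e = (1 + c)/m = (1 + 0.323) / 2.131 ≈ 0.620835.
With c = 0.323 and rr = 0.234, the ratio of excess reserves to deposits is 0.620835 − 0.323 − 0.234 = 0.063835.

0.064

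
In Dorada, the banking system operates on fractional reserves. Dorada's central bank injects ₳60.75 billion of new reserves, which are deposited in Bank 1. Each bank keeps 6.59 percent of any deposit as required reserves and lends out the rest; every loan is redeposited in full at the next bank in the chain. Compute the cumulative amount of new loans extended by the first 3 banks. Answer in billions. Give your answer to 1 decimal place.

Bank i lends (1 − rr)^i of the original deposit: Bank 1 lends 60.75·0.9341 ≈ 56.7466, Bank 2 lends 60.75·0.9341² ≈ 53.0070, and so on.
Summing a geometric series: total = 60.75·[0.9341·(1 − 0.9341^3) / (1 − 0.9341)] ≈ 159.2674 billion.

₳159.3 billion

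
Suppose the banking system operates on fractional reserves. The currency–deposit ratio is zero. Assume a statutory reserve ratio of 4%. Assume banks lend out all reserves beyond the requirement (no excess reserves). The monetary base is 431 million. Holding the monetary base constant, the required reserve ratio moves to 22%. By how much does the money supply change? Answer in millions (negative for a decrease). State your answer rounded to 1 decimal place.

-8815.9 million

Initially m₁ = 1 / (0.04) = 25, so M₁ = 25 × 431 = 10775 million.
After the change m₂ = 1 / (0.22) ≈ 4.54545, so M₂ = 4.54545 × 431 ≈ 1959.0889 million.
ΔM = M₂ − M₁ = 1959.0889 − 10775 = -8815.9111 million.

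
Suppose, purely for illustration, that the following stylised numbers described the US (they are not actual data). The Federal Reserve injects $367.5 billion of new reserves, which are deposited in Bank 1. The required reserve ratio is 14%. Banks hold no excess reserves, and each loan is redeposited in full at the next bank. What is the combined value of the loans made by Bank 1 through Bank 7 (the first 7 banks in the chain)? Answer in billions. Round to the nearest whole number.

Bank i lends (1 − rr)^i of the original deposit: Bank 1 lends 367.5·0.8600 = 316.0500, Bank 2 lends 367.5·0.8600² = 271.8030, and so on.
Summing a geometric series: total = 367.5·[0.8600·(1 − 0.8600^7) / (1 − 0.8600)] ≈ 1472.0529 billion.

$1472 billion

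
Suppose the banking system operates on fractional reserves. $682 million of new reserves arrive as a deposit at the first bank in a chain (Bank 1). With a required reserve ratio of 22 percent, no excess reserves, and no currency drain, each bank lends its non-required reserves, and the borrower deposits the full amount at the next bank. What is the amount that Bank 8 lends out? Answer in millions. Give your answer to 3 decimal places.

Each bank lends a fraction (1 − rr) = 0.7800 of the deposit it receives, so Bank 8 receives 682·0.7800^7 and lends 682·0.7800^8 ≈ 93.4418 million.

$93.442 million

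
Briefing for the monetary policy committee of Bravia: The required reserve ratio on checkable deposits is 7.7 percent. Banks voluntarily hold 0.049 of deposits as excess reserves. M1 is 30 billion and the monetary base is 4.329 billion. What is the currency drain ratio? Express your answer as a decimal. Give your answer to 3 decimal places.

0.021

Using m = M/MB = 30/4.329 ≈ 6.930007. From m = (1 + c)/(c + rr + e), rearranging gives 1 + c = m·(c + rr + e), so c·(1 − m) = m·(rr + e) − 1.
Hence c = [m·(rr + e) − 1]/(1 − m) = [6.930007 × (0.077 + 0.049) − 1] / (1 − 6.930007) ≈ 0.021386.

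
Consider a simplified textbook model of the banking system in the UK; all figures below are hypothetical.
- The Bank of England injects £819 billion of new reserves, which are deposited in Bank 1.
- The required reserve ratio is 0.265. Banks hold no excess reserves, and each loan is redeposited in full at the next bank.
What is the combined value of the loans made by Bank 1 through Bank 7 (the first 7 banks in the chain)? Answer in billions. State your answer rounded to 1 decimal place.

£2008.3 billion

Bank i lends (1 − rr)^i of the original deposit: Bank 1 lends 819·0.7350 = 601.9650, Bank 2 lends 819·0.7350² ≈ 442.4443, and so on.
Summing a geometric series: total = 819·[0.7350·(1 − 0.7350^7) / (1 − 0.7350)] ≈ 2008.3352 billion.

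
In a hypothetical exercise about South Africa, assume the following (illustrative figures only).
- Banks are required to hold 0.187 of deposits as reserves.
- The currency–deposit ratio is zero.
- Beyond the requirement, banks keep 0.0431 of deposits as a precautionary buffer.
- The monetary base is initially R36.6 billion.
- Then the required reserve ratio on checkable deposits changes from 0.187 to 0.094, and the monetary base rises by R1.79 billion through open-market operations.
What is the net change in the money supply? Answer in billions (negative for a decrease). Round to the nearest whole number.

R121 billion

Before: m₁ = 1 / (0.187 + 0.0431) ≈ 4.3459, MB₁ = 36.6, so M₁ = 4.3459 × 36.6 ≈ 159.0599 billion.
After: m₂ = 1 / (0.094 + 0.0431) ≈ 7.2939, MB₂ = 36.6 + 1.79 = 38.39, so M₂ = 7.2939 × 38.39 ≈ 280.0128 billion.
ΔM = M₂ − M₁ = 280.0128 − 159.0599 = 120.9529 billion.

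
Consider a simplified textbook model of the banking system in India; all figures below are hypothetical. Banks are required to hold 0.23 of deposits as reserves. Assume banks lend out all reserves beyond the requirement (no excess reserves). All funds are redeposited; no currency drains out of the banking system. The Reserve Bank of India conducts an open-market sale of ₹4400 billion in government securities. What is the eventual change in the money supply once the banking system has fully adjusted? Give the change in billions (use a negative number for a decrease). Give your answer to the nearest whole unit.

-19130 billion

The simple money multiplier is m = 1/rr = 1/0.23 ≈ 4.34783.
An open-market sale reduces the monetary base by 4400 billion, so ΔM = m × ΔMB = 4.34783 × (−4400) = -19130.452 billion.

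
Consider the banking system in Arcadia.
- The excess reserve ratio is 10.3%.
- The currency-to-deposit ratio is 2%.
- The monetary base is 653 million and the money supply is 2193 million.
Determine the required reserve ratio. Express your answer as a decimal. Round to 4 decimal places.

Using m = M/MB = 2193/653 ≈ 3.358346. Since m = (1 + c)/(c + rr + e), the denominator satisfies c + rr + e = (1 + c)/m = (1 + 0.02) / 3.358346 ≈ 0.303721.
With c = 0.02 and e = 0.103, the required reserve ratio is 0.303721 − 0.02 − 0.103 = 0.180721.

0.1807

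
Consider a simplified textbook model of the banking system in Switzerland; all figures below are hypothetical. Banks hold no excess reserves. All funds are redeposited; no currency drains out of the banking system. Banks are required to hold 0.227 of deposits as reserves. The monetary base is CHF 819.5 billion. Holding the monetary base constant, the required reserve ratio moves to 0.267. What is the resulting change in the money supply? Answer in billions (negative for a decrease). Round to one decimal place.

Initially m₁ = 1 / (0.227) ≈ 4.40529, so M₁ = 4.40529 × 819.5 ≈ 3610.1352 billion.
After the change m₂ = 1 / (0.267) ≈ 3.74532, so M₂ = 3.74532 × 819.5 ≈ 3069.2897 billion.
ΔM = M₂ − M₁ = 3069.2897 − 3610.1352 = -540.8455 billion.

-540.8 billion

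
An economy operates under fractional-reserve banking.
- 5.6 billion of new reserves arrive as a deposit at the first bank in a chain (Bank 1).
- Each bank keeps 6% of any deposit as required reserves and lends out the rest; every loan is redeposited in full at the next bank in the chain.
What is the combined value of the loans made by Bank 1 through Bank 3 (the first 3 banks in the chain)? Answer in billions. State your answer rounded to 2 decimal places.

Bank i lends (1 − rr)^i of the original deposit: Bank 1 lends 5.6·0.9400 = 5.2640, Bank 2 lends 5.6·0.9400² ≈ 4.9482, and so on.
Summing a geometric series: total = 5.6·[0.9400·(1 − 0.9400^3) / (1 − 0.9400)] ≈ 14.8634 billion.

14.86 billion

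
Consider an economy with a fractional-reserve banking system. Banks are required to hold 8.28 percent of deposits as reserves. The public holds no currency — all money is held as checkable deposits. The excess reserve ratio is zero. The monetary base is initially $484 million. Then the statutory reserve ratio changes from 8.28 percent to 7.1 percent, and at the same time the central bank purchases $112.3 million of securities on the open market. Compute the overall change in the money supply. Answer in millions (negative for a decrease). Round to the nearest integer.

$2553 million

Before: m₁ = 1 / (0.0828) ≈ 12.0773, MB₁ = 484, so M₁ = 12.0773 × 484 = 5845.4132 million.
After: m₂ = 1 / (0.071) ≈ 14.0845, MB₂ = 484 + 112.3 = 596.3, so M₂ = 14.0845 × 596.3 ≈ 8398.5873 million.
ΔM = M₂ − M₁ = 8398.5873 − 5845.4132 = 2553.1741 million.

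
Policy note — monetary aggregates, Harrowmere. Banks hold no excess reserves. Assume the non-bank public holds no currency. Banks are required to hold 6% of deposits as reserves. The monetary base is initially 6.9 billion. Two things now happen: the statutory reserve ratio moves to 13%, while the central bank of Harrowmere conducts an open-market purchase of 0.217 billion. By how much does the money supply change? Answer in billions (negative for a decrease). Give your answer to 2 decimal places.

-60.25 billion

Before: m₁ = 1 / (0.06) ≈ 16.6667, MB₁ = 6.9, so M₁ = 16.6667 × 6.9 ≈ 115.0002 billion.
After: m₂ = 1 / (0.13) ≈ 7.6923, MB₂ = 6.9 + 0.217 = 7.117, so M₂ = 7.6923 × 7.117 ≈ 54.7461 billion.
ΔM = M₂ − M₁ = 54.7461 − 115.0002 = -60.2541 billion.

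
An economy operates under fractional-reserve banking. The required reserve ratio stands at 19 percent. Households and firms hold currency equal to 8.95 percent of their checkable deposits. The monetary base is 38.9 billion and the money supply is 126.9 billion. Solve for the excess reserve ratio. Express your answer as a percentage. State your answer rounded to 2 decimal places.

Using m = M/MB = 126.9/38.9 ≈ 3.262211. Since m = (1 + c)/(c + rr + e), the denominator satisfies c + rr + e = (1 + c)/m = (1 + 0.0895) / 3.262211 ≈ 0.333976.
With c = 0.0895 and rr = 0.19, the excess reserve ratio is 0.333976 − 0.0895 − 0.19 = 0.054476.

5.45%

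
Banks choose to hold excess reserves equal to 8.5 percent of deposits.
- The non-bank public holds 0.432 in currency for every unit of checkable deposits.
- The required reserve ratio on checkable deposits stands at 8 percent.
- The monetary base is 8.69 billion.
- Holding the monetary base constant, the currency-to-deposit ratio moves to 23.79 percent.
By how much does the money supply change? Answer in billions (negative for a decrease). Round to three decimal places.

Initially m₁ = (1 + 0.432) / (0.08 + 0.085 + 0.432) ≈ 2.39866, so M₁ = 2.39866 × 8.69 ≈ 20.8444 billion.
After the change m₂ = (1 + 0.2379) / (0.08 + 0.085 + 0.2379) ≈ 3.07247, so M₂ = 3.07247 × 8.69 ≈ 26.6998 billion.
ΔM = M₂ − M₁ = 26.6998 − 20.8444 = 5.8554 billion.

5.855 billion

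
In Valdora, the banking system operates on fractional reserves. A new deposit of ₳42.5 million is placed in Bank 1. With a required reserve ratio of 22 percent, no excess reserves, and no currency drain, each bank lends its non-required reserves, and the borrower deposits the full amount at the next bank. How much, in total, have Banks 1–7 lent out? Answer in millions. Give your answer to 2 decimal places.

₳124.21 million

Bank i lends (1 − rr)^i of the original deposit: Bank 1 lends 42.5·0.7800 = 33.1500, Bank 2 lends 42.5·0.7800² = 25.8570, and so on.
Summing a geometric series: total = 42.5·[0.7800·(1 − 0.7800^7) / (1 − 0.7800)] ≈ 124.2137 million.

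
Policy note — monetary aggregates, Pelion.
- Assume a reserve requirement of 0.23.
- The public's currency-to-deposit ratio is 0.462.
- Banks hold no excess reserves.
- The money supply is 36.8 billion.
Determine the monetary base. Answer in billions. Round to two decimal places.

The money multiplier is m = (1 + c) / (rr + c) = (1 + 0.462) / (0.23 + 0.462) ≈ 2.11272.
MB = M / m = 36.8 / 2.11272 ≈ 17.4183 billion.

17.42 billion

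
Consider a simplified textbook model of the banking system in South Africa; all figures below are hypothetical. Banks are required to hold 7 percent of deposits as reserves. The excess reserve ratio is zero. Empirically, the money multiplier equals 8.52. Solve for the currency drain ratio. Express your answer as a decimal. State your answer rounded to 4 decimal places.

Using m = 8.52. From m = (1 + c)/(c + rr + e), rearranging gives 1 + c = m·(c + rr + e), so c·(1 − m) = m·(rr + e) − 1.
Hence c = [m·(rr + e) − 1]/(1 − m) = [8.52 × (0.07 + 0) − 1] / (1 − 8.52) ≈ 0.053670.

0.0537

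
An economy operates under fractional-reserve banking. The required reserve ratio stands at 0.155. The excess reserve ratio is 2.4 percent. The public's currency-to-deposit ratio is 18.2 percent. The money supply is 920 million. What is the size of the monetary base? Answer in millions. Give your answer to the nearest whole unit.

281 million

The money multiplier is m = (1 + c) / (rr + e + c) = (1 + 0.182) / (0.155 + 0.024 + 0.182) ≈ 3.2742.
MB = M / m = 920 / 3.2742 ≈ 280.9847 million.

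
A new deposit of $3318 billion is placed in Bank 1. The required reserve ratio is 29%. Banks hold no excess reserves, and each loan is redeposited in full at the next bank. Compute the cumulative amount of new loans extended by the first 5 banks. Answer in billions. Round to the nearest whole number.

Bank i lends (1 − rr)^i of the original deposit: Bank 1 lends 3318·0.7100 = 2355.7800, Bank 2 lends 3318·0.7100² = 1672.6038, and so on.
Summing a geometric series: total = 3318·[0.7100·(1 − 0.7100^5) / (1 − 0.7100)] ≈ 6657.7354 billion.

$6658 billion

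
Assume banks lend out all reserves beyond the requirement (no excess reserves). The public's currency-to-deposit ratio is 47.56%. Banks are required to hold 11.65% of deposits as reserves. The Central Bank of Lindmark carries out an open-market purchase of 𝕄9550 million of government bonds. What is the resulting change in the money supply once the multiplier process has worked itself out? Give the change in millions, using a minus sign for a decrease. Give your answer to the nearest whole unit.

𝕄23800 million

The money multiplier is m = (1 + c) / (rr + c) = (1 + 0.4756) / (0.1165 + 0.4756) ≈ 2.49215.
The purchase adds 9550 million of base, so ΔM = m × ΔMB = 2.49215 × (+9550) = 23800.0325 million.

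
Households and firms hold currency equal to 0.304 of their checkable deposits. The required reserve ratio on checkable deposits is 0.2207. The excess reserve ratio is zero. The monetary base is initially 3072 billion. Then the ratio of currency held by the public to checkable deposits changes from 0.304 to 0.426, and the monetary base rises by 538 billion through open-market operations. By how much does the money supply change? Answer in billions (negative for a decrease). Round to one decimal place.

Before: m₁ = (1 + 0.304) / (0.2207 + 0.304) ≈ 2.485230, MB₁ = 3072, so M₁ = 2.485230 × 3072 ≈ 7634.6266 billion.
After: m₂ = (1 + 0.426) / (0.2207 + 0.426) ≈ 2.205041, MB₂ = 3072 + 538 = 3610, so M₂ = 2.205041 × 3610 ≈ 7960.198 billion.
ΔM = M₂ − M₁ = 7960.198 − 7634.6266 = 325.5714 billion.

325.6 billion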